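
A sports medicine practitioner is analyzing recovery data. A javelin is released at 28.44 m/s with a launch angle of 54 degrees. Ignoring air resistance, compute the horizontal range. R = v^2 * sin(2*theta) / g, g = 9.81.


Launch speed squared = 808.8336
sin(2 * 54 deg) = 0.951057
Range = 808.8336 * 0.951057 / 9.81
= 78.415 m

78.415 m


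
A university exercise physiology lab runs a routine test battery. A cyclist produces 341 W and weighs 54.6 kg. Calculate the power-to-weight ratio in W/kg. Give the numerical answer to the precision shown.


P/W = power / mass
= 341 / 54.6
= 6.245 W/kg

6.245 W/kg


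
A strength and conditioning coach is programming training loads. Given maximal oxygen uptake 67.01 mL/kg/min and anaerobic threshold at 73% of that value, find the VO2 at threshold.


Percentage as decimal = 0.73
VO2 at AT = 67.01 * 0.73 = 48.92 mL/kg/min

48.92 mL/kg/min


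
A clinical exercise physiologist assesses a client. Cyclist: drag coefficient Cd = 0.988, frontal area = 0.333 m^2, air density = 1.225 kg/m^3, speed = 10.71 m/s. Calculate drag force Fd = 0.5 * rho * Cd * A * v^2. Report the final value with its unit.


v^2 = 10.71^2 = 114.7041
Fd = 0.5 * 1.225 * 0.988 * 0.333 * 114.7041
= 23.115 N

23.115 N


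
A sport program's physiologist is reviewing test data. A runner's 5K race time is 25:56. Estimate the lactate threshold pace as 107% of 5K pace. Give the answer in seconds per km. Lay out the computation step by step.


Total race time = 25*60 + 56 = 1556 seconds
5K pace = 1556 / 5 = 311.2 sec/km
LT pace = 311.2 * 1.07 = 332.98 sec/km

332.98 s/km


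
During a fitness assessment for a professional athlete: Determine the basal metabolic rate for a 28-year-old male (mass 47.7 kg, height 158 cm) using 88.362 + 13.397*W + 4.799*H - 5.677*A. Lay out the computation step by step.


BMR = 88.362 + 13.397*47.7 + 4.799*158 - 5.677*28
= 1326.68 kcal/day

1326.68 kcal/day


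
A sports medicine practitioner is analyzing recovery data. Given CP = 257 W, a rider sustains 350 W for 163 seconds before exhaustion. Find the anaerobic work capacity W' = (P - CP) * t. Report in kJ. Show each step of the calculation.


Excess power = 350 - 257 = 93 W
Work above CP = 93 * 163 = 15159 J
W' = 15.159 kJ

15.159 kJ


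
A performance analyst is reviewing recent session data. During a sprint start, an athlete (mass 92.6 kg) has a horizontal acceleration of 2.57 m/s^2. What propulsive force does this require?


Propulsive force = mass * acceleration
= 92.6 kg * 2.57 m/s^2
= 237.98 N

237.98 N


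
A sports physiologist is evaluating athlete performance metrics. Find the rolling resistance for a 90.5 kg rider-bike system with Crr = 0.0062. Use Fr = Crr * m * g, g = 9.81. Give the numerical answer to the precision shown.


m * g = 90.5 * 9.81 = 887.805 N
Fr = 0.0062 * 887.805 = 5.504 N

5.504 N


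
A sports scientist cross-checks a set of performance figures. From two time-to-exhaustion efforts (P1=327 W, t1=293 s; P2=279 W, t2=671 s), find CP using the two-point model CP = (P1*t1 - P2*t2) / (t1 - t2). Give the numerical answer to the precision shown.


Work in trial 1 = 95811 J
Work in trial 2 = 187209 J
Delta work = -91398 J
Delta time = -378 s
CP = -91398 / -378 = 241.79 W

241.79 W


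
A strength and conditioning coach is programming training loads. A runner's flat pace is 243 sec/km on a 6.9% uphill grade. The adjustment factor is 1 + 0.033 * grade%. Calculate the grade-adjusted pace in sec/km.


Factor = 1 + 0.033 * 6.9 = 1.2277
Adjusted pace = 243 * 1.2277
= 298.33 sec/km

298.33 s/km


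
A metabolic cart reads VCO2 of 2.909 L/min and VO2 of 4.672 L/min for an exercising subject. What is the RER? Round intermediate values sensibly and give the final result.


RER = VCO2 / VO2 = 2.909 / 4.672 = 0.6226

0.6226


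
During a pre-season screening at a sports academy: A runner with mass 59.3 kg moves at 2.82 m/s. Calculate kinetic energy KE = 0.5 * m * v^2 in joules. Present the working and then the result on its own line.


v^2 = 2.82^2 = 7.9524
KE = 0.5 * 59.3 * 7.9524
= 235.79 J

235.79 J


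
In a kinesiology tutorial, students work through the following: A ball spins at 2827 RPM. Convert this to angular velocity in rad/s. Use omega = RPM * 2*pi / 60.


omega = 2827 * 2 * pi / 60
= 2827 * 6.28318531 / 60
= 17762.565 / 60
= 296.043 rad/s

296.043 rad/s


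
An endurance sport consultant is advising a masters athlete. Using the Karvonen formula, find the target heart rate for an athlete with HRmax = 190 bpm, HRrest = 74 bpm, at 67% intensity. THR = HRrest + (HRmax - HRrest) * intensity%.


HRR = 190 - 74 = 116
THR = 74 + 116 * 0.67
= 74 + 77.72
= 151.72 bpm

151.72 bpm


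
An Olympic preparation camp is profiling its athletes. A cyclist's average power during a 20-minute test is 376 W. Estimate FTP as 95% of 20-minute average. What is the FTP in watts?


FTP = 20-min power * 0.95
= 376 * 0.95
= 357.2 W

357.2 W


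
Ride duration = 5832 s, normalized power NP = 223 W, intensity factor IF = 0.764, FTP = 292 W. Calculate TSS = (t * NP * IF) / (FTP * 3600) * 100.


Numerator = 5832 * 223 * 0.764 = 993609.504
Denominator = 292 * 3600 = 1051200
TSS = 993609.504 / 1051200 * 100
= 94.52

94.52 TSS


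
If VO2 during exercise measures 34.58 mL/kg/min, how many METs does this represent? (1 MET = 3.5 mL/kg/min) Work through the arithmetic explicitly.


METs = VO2 / 3.5 = 34.58 / 3.5 = 9.88

9.88 METs


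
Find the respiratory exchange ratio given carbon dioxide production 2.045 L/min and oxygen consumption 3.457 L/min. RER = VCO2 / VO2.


VCO2 = 2.045 L/min
VO2 = 3.457 L/min
RER = 2.045 / 3.457 = 0.5916

0.5916


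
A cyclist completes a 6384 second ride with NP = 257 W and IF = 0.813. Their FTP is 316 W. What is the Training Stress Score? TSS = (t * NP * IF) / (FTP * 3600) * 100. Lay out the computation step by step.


t * NP * IF = 6384 * 257 * 0.813 = 1333879.344
FTP * 3600 = 1137600
TSS = (1333879.344 / 1137600) * 100 = 117.25

117.25 TSS


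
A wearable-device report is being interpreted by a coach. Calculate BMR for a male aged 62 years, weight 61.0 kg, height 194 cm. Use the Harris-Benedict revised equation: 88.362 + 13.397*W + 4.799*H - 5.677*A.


Substituting values:
W term = 13.397 * 61.0 = 817.217
H term = 4.799 * 194 = 931.006
A term = 5.677 * 62 = 351.974
BMR = 1484.61 kcal/day

1484.61 kcal/day


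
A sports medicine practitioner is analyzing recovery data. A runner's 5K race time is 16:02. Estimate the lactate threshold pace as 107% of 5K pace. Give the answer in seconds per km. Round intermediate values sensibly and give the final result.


Total race time = 16*60 + 2 = 962 seconds
5K pace = 962 / 5 = 192.4 sec/km
LT pace = 192.4 * 1.07 = 205.87 sec/km

205.87 s/km


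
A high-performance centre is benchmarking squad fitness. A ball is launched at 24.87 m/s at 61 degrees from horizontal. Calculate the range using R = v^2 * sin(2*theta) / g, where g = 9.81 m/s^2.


sin(2 * 61) = sin(122) = 0.848048
v^2 = 24.87^2 = 618.5169
R = 618.5169 * 0.848048 / 9.81
= 53.469 m

53.469 m


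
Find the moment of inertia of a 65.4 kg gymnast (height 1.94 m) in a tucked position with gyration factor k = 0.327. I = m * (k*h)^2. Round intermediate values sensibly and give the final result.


Radius of gyration = 0.327 * 1.94 = 0.63438 m
I = 65.4 * 0.63438^2
= 65.4 * 0.402438
= 26.319 kg*m^2

26.319 kg*m^2


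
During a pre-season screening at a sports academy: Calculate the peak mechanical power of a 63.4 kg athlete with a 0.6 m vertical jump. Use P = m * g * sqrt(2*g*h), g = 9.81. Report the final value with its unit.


First, sqrt(2gh) = sqrt(2 * 9.81 * 0.6)
= sqrt(11.772) = 3.431035 m/s
Power = 63.4 * 9.81 * 3.431035 = 2133.95 W

2133.95 W


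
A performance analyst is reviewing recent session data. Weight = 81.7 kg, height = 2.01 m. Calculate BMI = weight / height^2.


height^2 = 2.01^2 = 4.0401
BMI = 81.7 / 4.0401 = 20.22 kg/m^2

20.22 kg/m^2


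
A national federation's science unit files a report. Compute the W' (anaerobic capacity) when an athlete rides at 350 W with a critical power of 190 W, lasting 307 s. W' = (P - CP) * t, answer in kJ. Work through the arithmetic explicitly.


Above-CP power = 160 W
Duration = 307 s
W' = 160 * 307 = 49120 J
Convert: 49120 / 1000 = 49.12 kJ

49.12 kJ


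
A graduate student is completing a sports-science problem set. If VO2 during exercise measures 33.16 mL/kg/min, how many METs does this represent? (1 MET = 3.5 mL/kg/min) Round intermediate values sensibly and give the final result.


METs = VO2 / 3.5 = 33.16 / 3.5 = 9.47

9.47 METs


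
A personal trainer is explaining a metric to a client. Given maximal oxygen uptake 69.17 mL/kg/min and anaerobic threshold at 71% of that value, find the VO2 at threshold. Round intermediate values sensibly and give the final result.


Percentage as decimal = 0.71
VO2 at AT = 69.17 * 0.71 = 49.11 mL/kg/min

49.11 mL/kg/min


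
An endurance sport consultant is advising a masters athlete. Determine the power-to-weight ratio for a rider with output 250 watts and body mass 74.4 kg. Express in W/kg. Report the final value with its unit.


P/W = 250 / 74.4 = 3.36 W/kg

3.36 W/kg


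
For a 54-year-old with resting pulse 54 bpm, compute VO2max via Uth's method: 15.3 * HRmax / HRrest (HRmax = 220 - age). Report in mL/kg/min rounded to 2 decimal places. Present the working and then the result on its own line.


Step 1: HRmax = 220 - 54 = 166 bpm
Step 2: Ratio = 166 / 54 = 3.0741
Step 3: VO2max = 15.3 * 3.0741 = 47.03 mL/kg/min

47.03 mL/kg/min


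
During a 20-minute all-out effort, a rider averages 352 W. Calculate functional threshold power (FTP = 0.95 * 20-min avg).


FTP = 0.95 * 352
= 334.4 W

334.4 W


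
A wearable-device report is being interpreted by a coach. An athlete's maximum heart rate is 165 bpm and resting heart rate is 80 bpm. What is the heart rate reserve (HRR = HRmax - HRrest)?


HRR = HRmax - HRrest
= 165 - 80
= 85 bpm

85 bpm


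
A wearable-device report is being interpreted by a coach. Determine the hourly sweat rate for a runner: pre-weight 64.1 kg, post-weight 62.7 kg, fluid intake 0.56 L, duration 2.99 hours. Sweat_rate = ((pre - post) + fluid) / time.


Mass lost = 64.1 - 62.7 = 1.4 kg
Add fluid consumed: 1.4 + 0.56 = 1.96 L total sweat
Sweat rate = 1.96 / 2.99 = 0.656 L/h

0.656 L/h


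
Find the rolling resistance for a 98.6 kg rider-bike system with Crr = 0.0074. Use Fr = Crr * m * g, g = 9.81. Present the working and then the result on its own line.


m * g = 98.6 * 9.81 = 967.266 N
Fr = 0.0074 * 967.266 = 7.158 N

7.158 N


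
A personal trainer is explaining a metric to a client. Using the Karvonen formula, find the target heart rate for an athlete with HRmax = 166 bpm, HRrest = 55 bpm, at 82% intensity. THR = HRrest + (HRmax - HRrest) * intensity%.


HRR = 166 - 55 = 111
THR = 55 + 111 * 0.82
= 55 + 91.02
= 146.02 bpm

146.02 bpm


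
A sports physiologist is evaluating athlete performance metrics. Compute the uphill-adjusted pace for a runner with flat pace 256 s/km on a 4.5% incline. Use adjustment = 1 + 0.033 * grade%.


Adjustment factor = 1 + 0.033 * 4.5 = 1.1485
Grade-adjusted pace = 256 * 1.1485 = 294.02 s/km

294.02 s/km


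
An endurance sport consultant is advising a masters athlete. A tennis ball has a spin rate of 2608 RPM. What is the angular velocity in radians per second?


Convert RPM to rad/s: multiply by 2*pi and divide by 60
omega = 2608 * 2 * pi / 60
= 273.109 rad/s

273.109 rad/s


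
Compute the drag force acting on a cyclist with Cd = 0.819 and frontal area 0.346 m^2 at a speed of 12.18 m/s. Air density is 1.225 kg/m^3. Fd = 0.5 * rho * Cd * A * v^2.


Step 1: v^2 = 148.3524
Step 2: Fd = 0.5 * 1.225 * 0.819 * 0.346 * 148.3524
= 25.749 N

25.749 N


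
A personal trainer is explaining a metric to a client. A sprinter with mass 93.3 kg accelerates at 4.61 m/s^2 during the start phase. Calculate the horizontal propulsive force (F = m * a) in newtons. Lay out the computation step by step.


F = m * a
= 93.3 * 4.61
= 430.11 N

430.11 N


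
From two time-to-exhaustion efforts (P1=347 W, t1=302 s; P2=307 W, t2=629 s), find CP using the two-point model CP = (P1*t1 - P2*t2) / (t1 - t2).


Work in trial 1 = 104794 J
Work in trial 2 = 193103 J
Delta work = -88309 J
Delta time = -327 s
CP = -88309 / -327 = 270.06 W

270.06 W


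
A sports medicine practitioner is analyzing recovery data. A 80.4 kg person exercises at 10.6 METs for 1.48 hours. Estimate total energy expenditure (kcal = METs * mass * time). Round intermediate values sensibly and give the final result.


Energy = METs * mass(kg) * time(h)
= 10.6 * 80.4 * 1.48
= 1261.32 kcal

1261.32 kcal


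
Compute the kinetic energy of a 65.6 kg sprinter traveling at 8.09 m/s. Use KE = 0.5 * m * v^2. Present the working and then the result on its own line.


Velocity squared = 65.4481
KE = 0.5 * 65.6 * 65.4481 = 2146.7 J

2146.7 J


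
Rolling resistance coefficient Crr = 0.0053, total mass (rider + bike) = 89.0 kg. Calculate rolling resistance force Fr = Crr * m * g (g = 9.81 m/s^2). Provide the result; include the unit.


Fr = Crr * m * g
= 0.0053 * 89.0 * 9.81
= 4.627 N

4.627 N


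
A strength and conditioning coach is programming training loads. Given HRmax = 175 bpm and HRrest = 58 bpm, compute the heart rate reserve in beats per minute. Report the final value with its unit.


Heart rate reserve = maximum HR minus resting HR
HRR = 175 - 58 = 117 bpm

117 bpm


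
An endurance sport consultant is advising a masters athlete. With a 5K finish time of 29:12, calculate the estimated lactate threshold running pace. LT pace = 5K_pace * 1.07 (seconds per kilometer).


Race duration = 1752 s for 5 km
Average pace = 1752 / 5 = 350.4 s/km
LT pace = 350.4 * 1.07
= 374.93 s/km

374.93 s/km


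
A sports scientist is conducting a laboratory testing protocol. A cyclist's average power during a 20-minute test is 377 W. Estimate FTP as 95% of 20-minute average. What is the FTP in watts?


FTP = 20-min power * 0.95
= 377 * 0.95
= 358.15 W

358.15 W


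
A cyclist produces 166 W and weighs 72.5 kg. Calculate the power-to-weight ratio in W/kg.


P/W = power / mass
= 166 / 72.5
= 2.29 W/kg

2.29 W/kg


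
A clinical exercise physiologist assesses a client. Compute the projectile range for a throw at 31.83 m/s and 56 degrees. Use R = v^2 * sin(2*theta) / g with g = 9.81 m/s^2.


Two times the angle = 112 degrees
sin(112) = 0.927184
R = 1013.1489 * 0.927184 / 9.81 = 95.757 m

95.757 m


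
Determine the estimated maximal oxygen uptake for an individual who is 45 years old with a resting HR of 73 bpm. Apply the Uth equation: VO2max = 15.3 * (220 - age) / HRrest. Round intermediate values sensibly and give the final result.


HRmax = 220 - 45 = 175
VO2max = 15.3 * (175 / 73)
= 15.3 * 2.3973
= 36.68 mL/kg/min

36.68 mL/kg/min


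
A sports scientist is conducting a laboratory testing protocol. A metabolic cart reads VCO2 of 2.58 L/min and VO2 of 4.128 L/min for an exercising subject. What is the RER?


RER = VCO2 / VO2 = 2.58 / 4.128 = 0.625

0.625


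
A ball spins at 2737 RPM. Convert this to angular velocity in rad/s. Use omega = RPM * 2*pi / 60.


omega = 2737 * 2 * pi / 60
= 2737 * 6.28318531 / 60
= 17197.078 / 60
= 286.618 rad/s

286.618 rad/s


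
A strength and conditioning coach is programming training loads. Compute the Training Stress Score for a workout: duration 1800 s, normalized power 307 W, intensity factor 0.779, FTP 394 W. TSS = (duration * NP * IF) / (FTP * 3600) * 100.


Product = 1800 * 307 * 0.779 = 430475.4
Base = 394 * 3600 = 1418400
TSS = 430475.4 / 1418400 * 100 = 30.35

30.35 TSS


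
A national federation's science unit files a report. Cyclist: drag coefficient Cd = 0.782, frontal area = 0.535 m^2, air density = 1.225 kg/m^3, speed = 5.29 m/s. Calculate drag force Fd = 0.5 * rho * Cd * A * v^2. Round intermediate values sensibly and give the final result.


v^2 = 5.29^2 = 27.9841
Fd = 0.5 * 1.225 * 0.782 * 0.535 * 27.9841
= 7.171 N

7.171 N


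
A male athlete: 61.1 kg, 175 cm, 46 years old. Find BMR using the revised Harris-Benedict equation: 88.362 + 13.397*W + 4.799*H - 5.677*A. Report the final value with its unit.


Intercept = 88.362
Weight contribution = 13.397 * 61.1 = 818.5567
Height contribution = 4.799 * 175 = 839.825
Age contribution = 5.677 * 46 = 261.142
BMR = 88.362 + 818.5567 + 839.825 - 261.142
= 1485.6 kcal/day

1485.6 kcal/day


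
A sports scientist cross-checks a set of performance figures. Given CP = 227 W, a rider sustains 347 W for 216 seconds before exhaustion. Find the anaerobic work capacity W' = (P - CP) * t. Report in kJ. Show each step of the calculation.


Excess power = 347 - 227 = 120 W
Work above CP = 120 * 216 = 25920 J
W' = 25.92 kJ

25.92 kJ


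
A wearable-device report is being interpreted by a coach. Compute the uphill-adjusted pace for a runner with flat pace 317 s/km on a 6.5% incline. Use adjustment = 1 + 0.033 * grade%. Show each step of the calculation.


Adjustment factor = 1 + 0.033 * 6.5 = 1.2145
Grade-adjusted pace = 317 * 1.2145 = 385.0 s/km

385.0 s/km


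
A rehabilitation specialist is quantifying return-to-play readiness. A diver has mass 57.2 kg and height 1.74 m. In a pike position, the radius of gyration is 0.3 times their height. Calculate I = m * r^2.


r = 0.3 * 1.74 = 0.522 m
I = m * r^2 = 57.2 * 0.272484 = 15.586 kg*m^2

15.586 kg*m^2


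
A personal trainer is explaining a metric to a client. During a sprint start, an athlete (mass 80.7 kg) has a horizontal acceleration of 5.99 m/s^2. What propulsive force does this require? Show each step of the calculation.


Propulsive force = mass * acceleration
= 80.7 kg * 5.99 m/s^2
= 483.39 N

483.39 N


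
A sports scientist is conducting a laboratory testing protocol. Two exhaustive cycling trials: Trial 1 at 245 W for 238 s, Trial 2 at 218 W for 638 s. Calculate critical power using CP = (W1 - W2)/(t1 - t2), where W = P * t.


W1 = 245 * 238 = 58310 J
W2 = 218 * 638 = 139084 J
CP = (58310 - 139084) / (238 - 638)
= -80774 / -400
= 201.94 W

201.94 W


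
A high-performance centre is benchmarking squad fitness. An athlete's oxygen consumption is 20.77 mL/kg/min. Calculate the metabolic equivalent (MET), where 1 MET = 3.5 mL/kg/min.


MET = VO2 / 3.5
= 20.77 / 3.5
= 5.93 METs

5.93 METs


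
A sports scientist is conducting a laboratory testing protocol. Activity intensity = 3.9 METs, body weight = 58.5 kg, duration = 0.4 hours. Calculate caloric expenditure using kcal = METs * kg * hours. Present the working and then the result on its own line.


kcal = 3.9 * 58.5 * 0.4
= 228.15 * 0.4
= 91.26 kcal

91.26 kcal


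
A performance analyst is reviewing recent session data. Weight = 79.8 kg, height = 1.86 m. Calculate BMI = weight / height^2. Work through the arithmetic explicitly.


height^2 = 1.86^2 = 3.4596
BMI = 79.8 / 3.4596 = 23.07 kg/m^2

23.07 kg/m^2


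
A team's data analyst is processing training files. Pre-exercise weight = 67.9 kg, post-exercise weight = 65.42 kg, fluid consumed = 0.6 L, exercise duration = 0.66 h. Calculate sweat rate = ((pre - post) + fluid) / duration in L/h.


Weight loss = 67.9 - 65.42 = 2.48 kg (approx L)
Total sweat = 2.48 + 0.6 = 3.08 L
Sweat rate = 3.08 / 0.66 = 4.667 L/h

4.667 L/h


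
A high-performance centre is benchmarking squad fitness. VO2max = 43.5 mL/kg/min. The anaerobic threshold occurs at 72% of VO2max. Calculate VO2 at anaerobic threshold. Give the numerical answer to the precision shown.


AT fraction = 72 / 100 = 0.72
AT VO2 = 43.5 * 0.72
= 31.32 mL/kg/min

31.32 mL/kg/min


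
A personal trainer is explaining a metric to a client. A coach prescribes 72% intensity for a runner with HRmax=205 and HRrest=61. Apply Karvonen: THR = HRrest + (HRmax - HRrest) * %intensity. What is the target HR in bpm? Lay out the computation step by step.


Heart rate reserve = 205 - 61 = 144
Intensity fraction = 72 / 100 = 0.72
THR = 61 + 144 * 0.72 = 164.68 bpm

164.68 bpm


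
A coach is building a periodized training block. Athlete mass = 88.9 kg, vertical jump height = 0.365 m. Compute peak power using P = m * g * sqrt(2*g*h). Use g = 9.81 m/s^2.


sqrt(2 * 9.81 * 0.365) = sqrt(7.1613) = 2.676061 m/s
P = 88.9 * 9.81 * 2.676061
= 2333.82 W

2333.82 W


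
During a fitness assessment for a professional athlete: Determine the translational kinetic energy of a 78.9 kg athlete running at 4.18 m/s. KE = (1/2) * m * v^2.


KE = 0.5 * m * v^2
= 0.5 * 78.9 * 4.18^2
= 0.5 * 78.9 * 17.4724
= 689.29 J

689.29 J


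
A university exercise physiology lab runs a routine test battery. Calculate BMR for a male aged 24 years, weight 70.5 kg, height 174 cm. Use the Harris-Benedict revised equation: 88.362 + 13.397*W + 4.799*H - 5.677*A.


Substituting values:
W term = 13.397 * 70.5 = 944.4885
H term = 4.799 * 174 = 835.026
A term = 5.677 * 24 = 136.248
BMR = 1731.63 kcal/day

1731.63 kcal/day


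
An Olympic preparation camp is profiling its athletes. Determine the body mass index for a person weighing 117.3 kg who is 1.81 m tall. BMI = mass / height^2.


BMI = mass / height^2
= 117.3 / 1.81^2
= 117.3 / 3.2761
= 35.8 kg/m^2

35.8 kg/m^2


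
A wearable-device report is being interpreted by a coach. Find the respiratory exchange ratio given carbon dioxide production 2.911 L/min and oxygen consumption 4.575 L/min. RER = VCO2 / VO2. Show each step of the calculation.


VCO2 = 2.911 L/min
VO2 = 4.575 L/min
RER = 2.911 / 4.575 = 0.6363

0.6363


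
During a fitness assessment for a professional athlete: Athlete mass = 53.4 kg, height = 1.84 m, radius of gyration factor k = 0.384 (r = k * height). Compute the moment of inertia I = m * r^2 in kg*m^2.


r = k * height = 0.384 * 1.84 = 0.70656 m
r^2 = 0.70656^2 = 0.499227
I = 53.4 * 0.499227 = 26.659 kg*m^2

26.659 kg*m^2


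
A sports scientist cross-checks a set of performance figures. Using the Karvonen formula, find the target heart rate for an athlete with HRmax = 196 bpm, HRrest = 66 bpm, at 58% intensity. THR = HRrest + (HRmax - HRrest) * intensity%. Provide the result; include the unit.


HRR = 196 - 66 = 130
THR = 66 + 130 * 0.58
= 66 + 75.4
= 141.4 bpm

141.4 bpm


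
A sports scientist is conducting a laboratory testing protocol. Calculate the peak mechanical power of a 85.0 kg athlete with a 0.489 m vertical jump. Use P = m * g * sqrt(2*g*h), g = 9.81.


First, sqrt(2gh) = sqrt(2 * 9.81 * 0.489)
= sqrt(9.59418) = 3.097447 m/s
Power = 85.0 * 9.81 * 3.097447 = 2582.81 W

2582.81 W


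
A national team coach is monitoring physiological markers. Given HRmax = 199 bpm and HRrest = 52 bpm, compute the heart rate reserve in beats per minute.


Heart rate reserve = maximum HR minus resting HR
HRR = 199 - 52 = 147 bpm

147 bpm


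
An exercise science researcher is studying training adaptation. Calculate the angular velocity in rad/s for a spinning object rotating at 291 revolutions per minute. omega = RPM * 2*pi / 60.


omega = RPM * 2*pi / 60
= 291 * 6.28318531 / 60
= 30.473 rad/s

30.473 rad/s


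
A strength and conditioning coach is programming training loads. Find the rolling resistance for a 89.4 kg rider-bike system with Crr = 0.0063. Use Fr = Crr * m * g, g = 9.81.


m * g = 89.4 * 9.81 = 877.014 N
Fr = 0.0063 * 877.014 = 5.525 N

5.525 N


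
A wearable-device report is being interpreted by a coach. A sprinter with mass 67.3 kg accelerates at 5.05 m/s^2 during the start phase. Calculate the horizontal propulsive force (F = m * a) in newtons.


F = m * a
= 67.3 * 5.05
= 339.87 N

339.87 N


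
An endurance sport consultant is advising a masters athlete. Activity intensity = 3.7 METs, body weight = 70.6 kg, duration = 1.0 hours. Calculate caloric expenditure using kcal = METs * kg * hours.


kcal = 3.7 * 70.6 * 1.0
= 261.22 * 1.0
= 261.22 kcal

261.22 kcal


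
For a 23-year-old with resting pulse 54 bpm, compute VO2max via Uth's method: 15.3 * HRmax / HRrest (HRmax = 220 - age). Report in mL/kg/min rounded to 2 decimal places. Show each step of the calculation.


Step 1: HRmax = 220 - 23 = 197 bpm
Step 2: Ratio = 197 / 54 = 3.6481
Step 3: VO2max = 15.3 * 3.6481 = 55.82 mL/kg/min

55.82 mL/kg/min


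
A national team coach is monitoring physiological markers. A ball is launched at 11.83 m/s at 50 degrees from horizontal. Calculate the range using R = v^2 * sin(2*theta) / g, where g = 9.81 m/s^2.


sin(2 * 50) = sin(100) = 0.984808
v^2 = 11.83^2 = 139.9489
R = 139.9489 * 0.984808 / 9.81
= 14.049 m

14.049 m


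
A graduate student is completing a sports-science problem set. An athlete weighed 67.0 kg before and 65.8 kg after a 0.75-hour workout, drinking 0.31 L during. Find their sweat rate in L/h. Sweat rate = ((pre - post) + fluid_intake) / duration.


Body mass change = 1.2 kg
Total sweat loss = 1.2 + 0.31 = 1.51 L
Rate = 1.51 / 0.75 = 2.013 L/h

2.013 L/h


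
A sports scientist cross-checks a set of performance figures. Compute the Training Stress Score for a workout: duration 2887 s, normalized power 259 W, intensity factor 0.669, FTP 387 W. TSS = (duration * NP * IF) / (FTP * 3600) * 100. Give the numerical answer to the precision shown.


Product = 2887 * 259 * 0.669 = 500233.377
Base = 387 * 3600 = 1393200
TSS = 500233.377 / 1393200 * 100 = 35.91

35.91 TSS


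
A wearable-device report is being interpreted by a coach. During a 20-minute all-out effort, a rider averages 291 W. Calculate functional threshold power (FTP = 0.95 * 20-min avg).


FTP = 0.95 * 291
= 276.45 W

276.45 W


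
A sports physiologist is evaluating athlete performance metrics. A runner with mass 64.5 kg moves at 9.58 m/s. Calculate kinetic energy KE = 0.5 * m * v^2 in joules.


v^2 = 9.58^2 = 91.7764
KE = 0.5 * 64.5 * 91.7764
= 2959.79 J

2959.79 J


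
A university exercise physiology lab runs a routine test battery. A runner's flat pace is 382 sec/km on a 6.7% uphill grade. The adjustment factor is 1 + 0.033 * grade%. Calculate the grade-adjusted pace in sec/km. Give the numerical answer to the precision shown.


Factor = 1 + 0.033 * 6.7 = 1.2211
Adjusted pace = 382 * 1.2211
= 466.46 sec/km

466.46 s/km


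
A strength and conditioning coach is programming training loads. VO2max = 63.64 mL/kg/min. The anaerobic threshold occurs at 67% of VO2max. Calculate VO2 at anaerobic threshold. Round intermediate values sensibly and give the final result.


AT fraction = 67 / 100 = 0.67
AT VO2 = 63.64 * 0.67
= 42.64 mL/kg/min

42.64 mL/kg/min


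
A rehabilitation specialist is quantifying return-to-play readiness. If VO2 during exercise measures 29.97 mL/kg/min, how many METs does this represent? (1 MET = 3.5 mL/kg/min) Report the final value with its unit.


METs = VO2 / 3.5 = 29.97 / 3.5 = 8.56

8.56 METs


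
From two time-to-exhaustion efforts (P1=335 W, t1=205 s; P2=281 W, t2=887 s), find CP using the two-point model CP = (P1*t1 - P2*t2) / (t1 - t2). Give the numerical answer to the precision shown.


Work in trial 1 = 68675 J
Work in trial 2 = 249247 J
Delta work = -180572 J
Delta time = -682 s
CP = -180572 / -682 = 264.77 W

264.77 W


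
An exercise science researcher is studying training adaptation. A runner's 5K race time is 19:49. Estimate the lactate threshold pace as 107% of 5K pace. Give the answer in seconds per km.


Total race time = 19*60 + 49 = 1189 seconds
5K pace = 1189 / 5 = 237.8 sec/km
LT pace = 237.8 * 1.07 = 254.45 sec/km

254.45 s/km


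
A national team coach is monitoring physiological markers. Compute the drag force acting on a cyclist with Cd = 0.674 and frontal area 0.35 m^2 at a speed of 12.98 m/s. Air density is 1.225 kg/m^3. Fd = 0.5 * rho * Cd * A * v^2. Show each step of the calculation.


Step 1: v^2 = 168.4804
Step 2: Fd = 0.5 * 1.225 * 0.674 * 0.35 * 168.4804
= 24.344 N

24.344 N


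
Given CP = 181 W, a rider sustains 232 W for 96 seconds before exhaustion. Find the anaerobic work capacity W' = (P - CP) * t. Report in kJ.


Excess power = 232 - 181 = 51 W
Work above CP = 51 * 96 = 4896 J
W' = 4.896 kJ

4.896 kJ


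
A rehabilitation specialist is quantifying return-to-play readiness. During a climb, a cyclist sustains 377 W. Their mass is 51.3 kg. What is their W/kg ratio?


Power-to-weight = 377 W / 51.3 kg
= 7.349 W/kg

7.349 W/kg


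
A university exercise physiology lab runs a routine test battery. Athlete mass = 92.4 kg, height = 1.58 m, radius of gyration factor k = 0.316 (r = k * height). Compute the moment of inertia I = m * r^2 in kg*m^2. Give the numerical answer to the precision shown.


r = k * height = 0.316 * 1.58 = 0.49928 m
r^2 = 0.49928^2 = 0.249281
I = 92.4 * 0.249281 = 23.034 kg*m^2

23.034 kg*m^2


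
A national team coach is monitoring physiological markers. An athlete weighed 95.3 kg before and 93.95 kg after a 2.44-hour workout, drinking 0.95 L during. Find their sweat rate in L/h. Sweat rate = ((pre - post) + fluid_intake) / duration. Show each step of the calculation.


Body mass change = 1.35 kg
Total sweat loss = 1.35 + 0.95 = 2.3 L
Rate = 2.3 / 2.44 = 0.943 L/h

0.943 L/h


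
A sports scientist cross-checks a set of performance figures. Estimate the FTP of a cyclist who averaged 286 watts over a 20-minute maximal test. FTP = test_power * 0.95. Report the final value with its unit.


FTP = 286 * 0.95 = 271.7 W

271.7 W


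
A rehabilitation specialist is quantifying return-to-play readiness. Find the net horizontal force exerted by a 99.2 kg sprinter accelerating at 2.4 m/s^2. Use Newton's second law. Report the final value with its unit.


Newton's second law: F = m * a
F = 99.2 * 2.4 = 238.08 N

238.08 N


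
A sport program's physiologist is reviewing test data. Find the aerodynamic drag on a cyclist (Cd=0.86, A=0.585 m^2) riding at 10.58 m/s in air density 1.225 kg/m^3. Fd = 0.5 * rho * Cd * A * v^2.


Fd = 0.5 * 1.225 * 0.86 * 0.585 * 10.58^2
= 0.5 * 1.225 * 0.86 * 0.585 * 111.9364
= 34.493 N

34.493 N


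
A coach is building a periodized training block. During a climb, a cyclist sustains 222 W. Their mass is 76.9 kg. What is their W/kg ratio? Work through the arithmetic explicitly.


Power-to-weight = 222 W / 76.9 kg
= 2.887 W/kg

2.887 W/kg


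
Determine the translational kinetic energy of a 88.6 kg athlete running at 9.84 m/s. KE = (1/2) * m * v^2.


KE = 0.5 * m * v^2
= 0.5 * 88.6 * 9.84^2
= 0.5 * 88.6 * 96.8256
= 4289.37 J

4289.37 J


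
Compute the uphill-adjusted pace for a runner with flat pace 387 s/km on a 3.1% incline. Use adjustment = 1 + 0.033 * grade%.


Adjustment factor = 1 + 0.033 * 3.1 = 1.1023
Grade-adjusted pace = 387 * 1.1023 = 426.59 s/km

426.59 s/km


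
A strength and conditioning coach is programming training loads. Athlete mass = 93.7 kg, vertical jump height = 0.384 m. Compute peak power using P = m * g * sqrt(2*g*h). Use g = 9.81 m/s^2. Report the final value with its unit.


sqrt(2 * 9.81 * 0.384) = sqrt(7.53408) = 2.744828 m/s
P = 93.7 * 9.81 * 2.744828
= 2523.04 W

2523.04 W


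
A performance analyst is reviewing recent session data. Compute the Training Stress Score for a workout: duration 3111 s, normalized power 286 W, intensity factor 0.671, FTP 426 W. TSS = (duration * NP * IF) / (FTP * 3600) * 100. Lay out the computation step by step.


Product = 3111 * 286 * 0.671 = 597019.566
Base = 426 * 3600 = 1533600
TSS = 597019.566 / 1533600 * 100 = 38.93

38.93 TSS


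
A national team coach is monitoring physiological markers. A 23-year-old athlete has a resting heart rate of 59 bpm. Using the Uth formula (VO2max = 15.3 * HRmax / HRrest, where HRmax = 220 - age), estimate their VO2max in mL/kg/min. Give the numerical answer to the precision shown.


HRmax = 220 - 23 = 197 bpm
Ratio = HRmax / HRrest = 197 / 59 = 3.339
VO2max = 15.3 * 3.339 = 51.09 mL/kg/min

51.09 mL/kg/min


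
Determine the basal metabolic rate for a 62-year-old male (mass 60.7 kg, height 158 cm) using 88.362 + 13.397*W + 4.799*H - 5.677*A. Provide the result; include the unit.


BMR = 88.362 + 13.397*60.7 + 4.799*158 - 5.677*62
= 1307.83 kcal/day

1307.83 kcal/day


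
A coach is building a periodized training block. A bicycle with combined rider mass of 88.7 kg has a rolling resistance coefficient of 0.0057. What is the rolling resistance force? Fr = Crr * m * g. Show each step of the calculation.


Fr = 0.0057 * 88.7 * 9.81
= 0.50559 * 9.81
= 4.96 N

4.96 N


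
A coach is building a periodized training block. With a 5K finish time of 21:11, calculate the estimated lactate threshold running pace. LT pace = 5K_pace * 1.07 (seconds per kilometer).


Race duration = 1271 s for 5 km
Average pace = 1271 / 5 = 254.2 s/km
LT pace = 254.2 * 1.07
= 271.99 s/km

271.99 s/km


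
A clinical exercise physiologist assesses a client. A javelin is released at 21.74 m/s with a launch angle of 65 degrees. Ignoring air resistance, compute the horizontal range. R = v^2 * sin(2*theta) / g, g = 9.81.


Launch speed squared = 472.6276
sin(2 * 65 deg) = 0.766044
Range = 472.6276 * 0.766044 / 9.81
= 36.907 m

36.907 m


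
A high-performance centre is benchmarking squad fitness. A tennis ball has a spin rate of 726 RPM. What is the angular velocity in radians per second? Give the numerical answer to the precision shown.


Convert RPM to rad/s: multiply by 2*pi and divide by 60
omega = 726 * 2 * pi / 60
= 76.027 rad/s

76.027 rad/s


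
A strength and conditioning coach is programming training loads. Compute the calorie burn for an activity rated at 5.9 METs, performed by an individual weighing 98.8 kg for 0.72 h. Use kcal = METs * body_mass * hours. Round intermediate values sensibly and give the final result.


Product of METs and mass = 5.9 * 98.8 = 582.92
Total kcal = 582.92 * 0.72 = 419.7 kcal

419.7 kcal


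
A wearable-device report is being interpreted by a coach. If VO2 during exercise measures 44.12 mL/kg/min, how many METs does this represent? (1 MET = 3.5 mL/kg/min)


METs = VO2 / 3.5 = 44.12 / 3.5 = 12.61

12.61 METs


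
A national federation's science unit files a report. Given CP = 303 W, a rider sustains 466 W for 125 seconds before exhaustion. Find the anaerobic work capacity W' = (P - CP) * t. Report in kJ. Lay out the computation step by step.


Excess power = 466 - 303 = 163 W
Work above CP = 163 * 125 = 20375 J
W' = 20.375 kJ

20.375 kJ


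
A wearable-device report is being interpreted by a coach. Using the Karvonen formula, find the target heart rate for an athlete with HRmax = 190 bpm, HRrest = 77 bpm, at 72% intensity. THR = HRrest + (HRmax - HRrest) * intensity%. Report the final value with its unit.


HRR = 190 - 77 = 113
THR = 77 + 113 * 0.72
= 77 + 81.36
= 158.36 bpm

158.36 bpm


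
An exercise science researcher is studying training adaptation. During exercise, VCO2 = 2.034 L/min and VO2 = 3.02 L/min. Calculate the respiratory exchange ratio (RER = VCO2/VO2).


RER = VCO2 / VO2
= 2.034 / 3.02
= 0.6735

0.6735


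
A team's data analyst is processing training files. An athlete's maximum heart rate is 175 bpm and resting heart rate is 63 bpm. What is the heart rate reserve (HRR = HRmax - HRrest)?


HRR = HRmax - HRrest
= 175 - 63
= 112 bpm

112 bpm


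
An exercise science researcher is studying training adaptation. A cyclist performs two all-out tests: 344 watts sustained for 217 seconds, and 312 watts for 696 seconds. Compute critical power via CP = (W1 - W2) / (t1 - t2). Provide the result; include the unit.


W1 = P1 * t1 = 344 * 217 = 74648 J
W2 = P2 * t2 = 312 * 696 = 217152 J
CP = (74648 - 217152) / (217 - 696)
= 297.5 W

297.5 W


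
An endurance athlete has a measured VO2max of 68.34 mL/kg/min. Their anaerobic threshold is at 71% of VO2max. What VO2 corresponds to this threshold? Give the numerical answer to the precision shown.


Anaerobic threshold VO2 = VO2max * 71%
= 68.34 * 0.71
= 48.52 mL/kg/min

48.52 mL/kg/min


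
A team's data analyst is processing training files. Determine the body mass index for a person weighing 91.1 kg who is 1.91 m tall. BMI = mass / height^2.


BMI = mass / height^2
= 91.1 / 1.91^2
= 91.1 / 3.6481
= 24.97 kg/m^2

24.97 kg/m^2


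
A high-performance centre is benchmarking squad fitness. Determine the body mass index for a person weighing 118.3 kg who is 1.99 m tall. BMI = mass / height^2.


BMI = mass / height^2
= 118.3 / 1.99^2
= 118.3 / 3.9601
= 29.87 kg/m^2

29.87 kg/m^2


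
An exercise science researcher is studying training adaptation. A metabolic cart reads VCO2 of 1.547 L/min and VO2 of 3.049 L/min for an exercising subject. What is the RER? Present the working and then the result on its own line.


RER = VCO2 / VO2 = 1.547 / 3.049 = 0.5074

0.5074


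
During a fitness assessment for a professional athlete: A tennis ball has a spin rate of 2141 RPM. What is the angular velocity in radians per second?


Convert RPM to rad/s: multiply by 2*pi and divide by 60
omega = 2141 * 2 * pi / 60
= 224.205 rad/s

224.205 rad/s


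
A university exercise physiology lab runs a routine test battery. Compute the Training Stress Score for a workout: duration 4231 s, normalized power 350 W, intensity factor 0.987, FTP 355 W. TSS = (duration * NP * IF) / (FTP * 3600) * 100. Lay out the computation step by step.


Product = 4231 * 350 * 0.987 = 1461598.95
Base = 355 * 3600 = 1278000
TSS = 1461598.95 / 1278000 * 100 = 114.37

114.37 TSS


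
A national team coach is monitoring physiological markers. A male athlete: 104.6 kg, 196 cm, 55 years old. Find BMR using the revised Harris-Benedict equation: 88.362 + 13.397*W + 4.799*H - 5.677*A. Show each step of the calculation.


Intercept = 88.362
Weight contribution = 13.397 * 104.6 = 1401.3262
Height contribution = 4.799 * 196 = 940.604
Age contribution = 5.677 * 55 = 312.235
BMR = 88.362 + 1401.3262 + 940.604 - 312.235
= 2118.06 kcal/day

2118.06 kcal/day


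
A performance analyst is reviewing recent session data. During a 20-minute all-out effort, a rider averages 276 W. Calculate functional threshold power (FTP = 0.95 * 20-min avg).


FTP = 0.95 * 276
= 262.2 W

262.2 W


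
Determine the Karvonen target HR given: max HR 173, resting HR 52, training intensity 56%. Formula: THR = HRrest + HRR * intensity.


HRR = HRmax - HRrest = 173 - 52 = 121
THR = 52 + 121 * 0.56
= 119.76 bpm

119.76 bpm


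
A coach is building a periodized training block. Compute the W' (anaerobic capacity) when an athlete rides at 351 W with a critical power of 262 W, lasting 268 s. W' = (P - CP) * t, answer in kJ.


Above-CP power = 89 W
Duration = 268 s
W' = 89 * 268 = 23852 J
Convert: 23852 / 1000 = 23.852 kJ

23.852 kJ


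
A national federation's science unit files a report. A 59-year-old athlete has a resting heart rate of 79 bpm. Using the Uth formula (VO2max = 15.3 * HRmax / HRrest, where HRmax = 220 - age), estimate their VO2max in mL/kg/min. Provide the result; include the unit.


HRmax = 220 - 59 = 161 bpm
Ratio = HRmax / HRrest = 161 / 79 = 2.038
VO2max = 15.3 * 2.038 = 31.18 mL/kg/min

31.18 mL/kg/min


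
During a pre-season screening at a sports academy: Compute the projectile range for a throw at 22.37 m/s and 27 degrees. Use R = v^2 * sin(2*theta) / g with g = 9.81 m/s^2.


Two times the angle = 54 degrees
sin(54) = 0.809017
R = 500.4169 * 0.809017 / 9.81 = 41.269 m

41.269 m


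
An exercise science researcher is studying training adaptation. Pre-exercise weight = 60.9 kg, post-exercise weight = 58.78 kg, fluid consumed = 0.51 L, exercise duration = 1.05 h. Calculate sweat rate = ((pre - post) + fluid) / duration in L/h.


Weight loss = 60.9 - 58.78 = 2.12 kg (approx L)
Total sweat = 2.12 + 0.51 = 2.63 L
Sweat rate = 2.63 / 1.05 = 2.505 L/h

2.505 L/h


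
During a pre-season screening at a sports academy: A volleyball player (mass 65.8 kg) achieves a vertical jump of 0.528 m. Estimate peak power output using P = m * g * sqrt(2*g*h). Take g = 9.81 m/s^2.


2 * g * h = 2 * 9.81 * 0.528 = 10.35936
sqrt(10.35936) = 3.218596 m/s
P = 65.8 * 9.81 * 3.218596 = 2077.6 W

2077.6 W
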